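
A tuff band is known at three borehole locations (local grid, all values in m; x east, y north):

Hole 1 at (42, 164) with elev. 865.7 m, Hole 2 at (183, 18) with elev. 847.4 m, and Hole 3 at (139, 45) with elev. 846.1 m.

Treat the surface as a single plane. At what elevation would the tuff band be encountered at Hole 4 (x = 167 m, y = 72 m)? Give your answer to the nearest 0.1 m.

863.6 m

Let the plane be z = a·x + b·y + c.
Hole 2−Hole 1: 141a − 146b = −18.3;  Hole 3−Hole 1: 97a − 119b = −19.6.
Solving gives a = 0.26133, b = 0.37772.
Then c = 865.7 − a·42 − b·164 = 792.78.
At (167, 72): z = 43.6 + 27.2 + 792.78 = 863.6 m.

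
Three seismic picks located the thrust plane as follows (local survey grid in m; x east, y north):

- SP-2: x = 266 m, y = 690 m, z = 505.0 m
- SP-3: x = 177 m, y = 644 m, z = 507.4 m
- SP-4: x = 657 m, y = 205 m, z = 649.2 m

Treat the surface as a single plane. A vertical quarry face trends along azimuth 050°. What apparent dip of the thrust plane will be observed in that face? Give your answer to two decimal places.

Two edge vectors: SP-2→SP-3 = (-89, -46, 2.4), SP-2→SP-4 = (391, -485, 144.2).
Normal n = (SP-2→SP-3) × (SP-2→SP-4) = (-5469.2, 13772.2, 61151).
So ∂z/∂x = −n_x/n_z = 0.08944 and ∂z/∂y = −n_y/n_z = −0.22522.
Unit vector along 050° is (sin 50°, cos 50°) = (0.7660, 0.6428).
Slope in that direction = a·(0.7660) + b·(0.6428) = −0.07625.
Apparent dip = arctan|0.07625| = 4.36° (true dip is 13.6°, so apparent ≤ true as expected).

4.36°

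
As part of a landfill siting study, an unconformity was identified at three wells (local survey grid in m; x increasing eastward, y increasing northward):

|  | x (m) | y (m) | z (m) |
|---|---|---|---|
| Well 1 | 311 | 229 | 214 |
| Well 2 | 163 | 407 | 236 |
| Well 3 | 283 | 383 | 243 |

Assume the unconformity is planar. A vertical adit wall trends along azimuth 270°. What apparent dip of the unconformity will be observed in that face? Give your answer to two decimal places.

Let the plane be z = a·x + b·y + c.
Well 2−Well 1: −148a + 178b = 22;  Well 3−Well 1: −28a + 154b = 29.
Solving gives a = 0.09962, b = 0.20642.
Unit vector along 270° is (sin 270°, cos 270°) = (-1.0000, -0.0000).
Slope in that direction = a·(-1.0000) + b·(-0.0000) = −0.09962.
Apparent dip = arctan|0.09962| = 5.69° (true dip is 12.9°, so apparent ≤ true as expected).

5.69°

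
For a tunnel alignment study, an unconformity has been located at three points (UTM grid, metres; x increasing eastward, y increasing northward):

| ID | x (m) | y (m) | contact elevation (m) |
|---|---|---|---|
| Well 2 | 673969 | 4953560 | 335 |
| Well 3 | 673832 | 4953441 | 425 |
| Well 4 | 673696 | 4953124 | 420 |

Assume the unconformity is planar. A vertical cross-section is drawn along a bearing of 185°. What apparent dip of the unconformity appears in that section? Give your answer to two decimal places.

Two edge vectors: Well 2→Well 3 = (-137, -119, 90), Well 2→Well 4 = (-273, -436, 85).
Normal n = (Well 2→Well 3) × (Well 2→Well 4) = (29125, -12925, 27245).
So ∂z/∂x = −n_x/n_z = −1.06900 and ∂z/∂y = −n_y/n_z = 0.47440.
Unit vector along 185° is (sin 185°, cos 185°) = (-0.0872, -0.9962).
Slope in that direction = a·(-0.0872) + b·(-0.9962) = −0.37942.
Apparent dip = arctan|0.37942| = 20.78° (true dip is 49.5°, so apparent ≤ true as expected).

20.78°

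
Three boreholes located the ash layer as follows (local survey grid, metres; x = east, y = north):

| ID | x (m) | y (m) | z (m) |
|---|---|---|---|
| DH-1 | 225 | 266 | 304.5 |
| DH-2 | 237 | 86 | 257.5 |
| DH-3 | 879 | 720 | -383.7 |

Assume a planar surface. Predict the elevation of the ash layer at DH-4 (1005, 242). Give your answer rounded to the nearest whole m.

-619 m

Let the plane be z = a·x + b·y + c.
DH-2−DH-1: 12a − 180b = −47;  DH-3−DH-1: 654a + 454b = −688.2.
Solving gives a = −1.17899, b = 0.18251.
Then c = 304.5 − a·225 − b·266 = 521.22.
At (1005, 242): z = −1184.9 + 44.2 + 521.22 = -619.5 m.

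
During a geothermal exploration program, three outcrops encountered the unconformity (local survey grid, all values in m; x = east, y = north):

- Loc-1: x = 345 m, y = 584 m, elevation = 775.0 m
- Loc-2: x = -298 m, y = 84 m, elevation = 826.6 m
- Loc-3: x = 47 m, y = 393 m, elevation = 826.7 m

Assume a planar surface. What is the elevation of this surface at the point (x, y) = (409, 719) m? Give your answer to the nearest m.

Two edge vectors: Loc-1→Loc-2 = (-643, -500, 51.6), Loc-1→Loc-3 = (-298, -191, 51.7).
Normal n = (Loc-1→Loc-2) × (Loc-1→Loc-3) = (-15994.4, 17866.3, -26187).
So ∂z/∂x = −n_x/n_z = −0.61078 and ∂z/∂y = −n_y/n_z = 0.68226.
Intercept c from Loc-1: 775 + 210.72 − 398.44 = 587.28.
At (409, 719): z = −249.8 + 490.5 + 587.28 = 828.0 m.

828 m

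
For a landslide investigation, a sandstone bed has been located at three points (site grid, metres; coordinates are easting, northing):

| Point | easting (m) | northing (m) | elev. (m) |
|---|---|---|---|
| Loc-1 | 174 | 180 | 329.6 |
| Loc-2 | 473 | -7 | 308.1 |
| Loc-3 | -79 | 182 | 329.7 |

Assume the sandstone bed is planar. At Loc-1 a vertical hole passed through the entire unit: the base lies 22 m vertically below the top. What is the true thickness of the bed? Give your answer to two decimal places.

21.85 m

Let the plane be z = a·easting + b·northing + c.
Loc-2−Loc-1: 299a − 187b = −21.5;  Loc-3−Loc-1: −253a + 2b = 0.1.
Solving gives a = 0.00052, b = 0.11581.
|∇z| = √(a²+b²) = 0.11581, so dip δ = arctan(0.11581) = 6.61°.
True thickness = vertical thickness × cos δ = 22 × cos 6.61° = 21.85 m.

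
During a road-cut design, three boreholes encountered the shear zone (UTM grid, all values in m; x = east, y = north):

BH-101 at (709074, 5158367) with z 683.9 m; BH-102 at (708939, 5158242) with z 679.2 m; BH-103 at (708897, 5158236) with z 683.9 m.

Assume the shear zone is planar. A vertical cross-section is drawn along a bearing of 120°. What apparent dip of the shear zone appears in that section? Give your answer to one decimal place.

Two edge vectors: BH-101→BH-102 = (-135, -125, -4.7), BH-101→BH-103 = (-177, -131, 0).
Normal n = (BH-101→BH-102) × (BH-101→BH-103) = (-615.7, 831.9, -4440).
So ∂z/∂x = −n_x/n_z = −0.13867 and ∂z/∂y = −n_y/n_z = 0.18736.
Unit vector along 120° is (sin 120°, cos 120°) = (0.8660, -0.5000).
Slope in that direction = a·(0.8660) + b·(-0.5000) = −0.21378.
Apparent dip = arctan|0.21378| = 12.1° (true dip is 13.1°, so apparent ≤ true as expected).

12.1°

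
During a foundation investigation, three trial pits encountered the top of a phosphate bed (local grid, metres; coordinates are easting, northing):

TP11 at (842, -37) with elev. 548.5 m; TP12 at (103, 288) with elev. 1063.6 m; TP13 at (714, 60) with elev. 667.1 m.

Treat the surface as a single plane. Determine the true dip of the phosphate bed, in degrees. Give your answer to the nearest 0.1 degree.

Two edge vectors: TP11→TP12 = (-739, 325, 515.1), TP11→TP13 = (-128, 97, 118.6).
Normal n = (TP11→TP12) × (TP11→TP13) = (-11419.7, 21712.6, -30083).
So ∂z/∂easting = −n_x/n_z = −0.37961 and ∂z/∂northing = −n_y/n_z = 0.72176.
Gradient magnitude |∇z| = √(a² + b²) = √(0.14410 + 0.52093) = 0.81550.
True dip = arctan(0.81550) = 39.2°, dipping toward SSE (azimuth ≈ 152°).

39.2°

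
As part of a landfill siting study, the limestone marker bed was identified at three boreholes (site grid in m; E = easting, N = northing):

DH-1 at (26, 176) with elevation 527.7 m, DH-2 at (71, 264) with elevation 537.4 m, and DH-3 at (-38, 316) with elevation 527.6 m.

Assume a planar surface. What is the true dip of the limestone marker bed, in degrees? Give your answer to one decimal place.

7.2°

Let the plane be z = a·E + b·N + c.
DH-2−DH-1: 45a + 88b = 9.7;  DH-3−DH-1: −64a + 140b = −0.1.
Solving gives a = 0.11455, b = 0.05165.
Gradient magnitude |∇z| = √(a² + b²) = √(0.01312 + 0.00267) = 0.12566.
True dip = arctan(0.12566) = 7.2°, dipping toward WSW (azimuth ≈ 246°).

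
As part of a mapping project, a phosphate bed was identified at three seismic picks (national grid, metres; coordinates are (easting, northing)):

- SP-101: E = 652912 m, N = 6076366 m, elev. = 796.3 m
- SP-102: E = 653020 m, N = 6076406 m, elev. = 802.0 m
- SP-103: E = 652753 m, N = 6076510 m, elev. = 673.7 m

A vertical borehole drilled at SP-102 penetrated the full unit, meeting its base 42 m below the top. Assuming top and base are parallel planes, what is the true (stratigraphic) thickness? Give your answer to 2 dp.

Two edge vectors: SP-101→SP-102 = (108, 40, 5.7), SP-101→SP-103 = (-159, 144, -122.6).
Normal n = (SP-101→SP-102) × (SP-101→SP-103) = (-5724.8, 12334.5, 21912).
So ∂z/∂E = −n_x/n_z = 0.26126 and ∂z/∂N = −n_y/n_z = −0.56291.
|∇z| = √(a²+b²) = 0.62059, so dip δ = arctan(0.62059) = 31.82°.
True thickness = vertical thickness × cos δ = 42 × cos 31.82° = 35.69 m.

35.69 m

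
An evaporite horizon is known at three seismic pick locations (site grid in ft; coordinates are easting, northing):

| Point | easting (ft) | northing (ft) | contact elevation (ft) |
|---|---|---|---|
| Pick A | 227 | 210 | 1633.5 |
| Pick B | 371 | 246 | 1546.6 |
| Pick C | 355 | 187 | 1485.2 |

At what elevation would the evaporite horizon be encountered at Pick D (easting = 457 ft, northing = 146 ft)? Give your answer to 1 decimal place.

Let the plane be z = a·easting + b·northing + c.
Pick B−Pick A: 144a + 36b = −86.9;  Pick C−Pick A: 128a − 23b = −148.3.
Solving gives a = −0.92645, b = 1.29192.
Then c = 1633.5 − a·227 − b·210 = 1572.50.
At (457, 146): z = −423.4 + 188.6 + 1572.50 = 1337.7 ft.

1337.7 ft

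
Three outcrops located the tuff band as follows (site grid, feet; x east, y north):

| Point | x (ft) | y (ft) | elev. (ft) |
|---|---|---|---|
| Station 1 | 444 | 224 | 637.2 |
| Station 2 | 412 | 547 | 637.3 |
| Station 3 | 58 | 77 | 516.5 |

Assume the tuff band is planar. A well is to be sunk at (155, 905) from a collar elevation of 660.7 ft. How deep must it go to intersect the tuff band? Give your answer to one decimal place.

90.0 ft

Two edge vectors: Station 1→Station 2 = (-32, 323, 0.1), Station 1→Station 3 = (-386, -147, -120.7).
Normal n = (Station 1→Station 2) × (Station 1→Station 3) = (-38971.4, -3901, 129382).
So ∂z/∂x = −n_x/n_z = 0.30121 and ∂z/∂y = −n_y/n_z = 0.03015.
Intercept c from Station 1: 637.2 − 133.74 − 6.75 = 496.71.
At (155, 905): z_contact = 46.69 + 27.29 + 496.71 = 570.68 ft.
Depth below ground = 660.7 − 570.68 = 90.0 ft.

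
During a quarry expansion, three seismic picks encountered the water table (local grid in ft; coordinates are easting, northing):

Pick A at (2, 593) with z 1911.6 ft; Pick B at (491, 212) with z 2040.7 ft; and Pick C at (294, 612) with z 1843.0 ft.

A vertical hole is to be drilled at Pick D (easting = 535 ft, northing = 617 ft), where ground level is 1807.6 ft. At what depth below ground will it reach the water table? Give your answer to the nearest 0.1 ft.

14.9 ft

Let the plane be z = a·easting + b·northing + c.
Pick B−Pick A: 489a − 381b = 129.1;  Pick C−Pick A: 292a + 19b = −68.6.
Solving gives a = −0.19648, b = −0.59101.
Then c = 1911.6 − a·2 − b·593 = 2262.46.
At (535, 617): z_contact = −105.11 − 364.66 + 2262.46 = 1792.69 ft.
Depth below ground = 1807.6 − 1792.69 = 14.9 ft.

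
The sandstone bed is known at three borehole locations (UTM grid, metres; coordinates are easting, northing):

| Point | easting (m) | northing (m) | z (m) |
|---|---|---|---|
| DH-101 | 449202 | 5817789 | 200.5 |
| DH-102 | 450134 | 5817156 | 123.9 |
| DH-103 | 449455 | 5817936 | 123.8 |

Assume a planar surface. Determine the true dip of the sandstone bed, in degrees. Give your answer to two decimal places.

14.95°

Let the plane be z = a·easting + b·northing + c.
DH-102−DH-101: 932a − 633b = −76.6;  DH-103−DH-101: 253a + 147b = −76.7.
Solving gives a = −0.20128, b = −0.17535.
Gradient magnitude |∇z| = √(a² + b²) = √(0.04051 + 0.03075) = 0.26695.
True dip = arctan(0.26695) = 14.95°, dipping toward NE (azimuth ≈ 049°).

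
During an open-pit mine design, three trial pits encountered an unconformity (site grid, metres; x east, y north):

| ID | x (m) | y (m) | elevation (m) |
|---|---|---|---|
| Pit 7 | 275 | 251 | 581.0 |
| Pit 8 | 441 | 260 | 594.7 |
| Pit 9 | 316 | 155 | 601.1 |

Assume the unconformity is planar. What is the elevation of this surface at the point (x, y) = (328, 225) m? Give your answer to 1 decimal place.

590.3 m

Two edge vectors: Pit 7→Pit 8 = (166, 9, 13.7), Pit 7→Pit 9 = (41, -96, 20.1).
Normal n = (Pit 7→Pit 8) × (Pit 7→Pit 9) = (1496.1, -2774.9, -16305).
So ∂z/∂x = −n_x/n_z = 0.09176 and ∂z/∂y = −n_y/n_z = −0.17019.
Intercept c from Pit 7: 581 − 25.23 + 42.72 = 598.48.
At (328, 225): z = 30.1 − 38.3 + 598.48 = 590.3 m.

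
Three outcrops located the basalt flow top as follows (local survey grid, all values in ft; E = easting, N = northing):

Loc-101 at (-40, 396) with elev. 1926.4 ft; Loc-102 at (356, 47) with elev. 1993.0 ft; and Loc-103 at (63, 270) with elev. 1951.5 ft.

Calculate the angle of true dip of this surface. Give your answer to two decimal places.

12.54°

Let the plane be z = a·E + b·N + c.
Loc-102−Loc-101: 396a − 349b = 66.6;  Loc-103−Loc-101: 103a − 126b = 25.1.
Solving gives a = −0.02640, b = −0.22079.
Gradient magnitude |∇z| = √(a² + b²) = √(0.00070 + 0.04875) = 0.22236.
True dip = arctan(0.22236) = 12.54°, dipping toward N (azimuth ≈ 007°).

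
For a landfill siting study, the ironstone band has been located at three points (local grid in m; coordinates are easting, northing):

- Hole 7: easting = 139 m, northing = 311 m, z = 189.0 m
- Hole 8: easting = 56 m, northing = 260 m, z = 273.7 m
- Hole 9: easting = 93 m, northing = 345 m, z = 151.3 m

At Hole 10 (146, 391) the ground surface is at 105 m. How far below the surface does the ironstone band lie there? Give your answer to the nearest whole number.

Let the plane be z = a·easting + b·northing + c.
Hole 8−Hole 7: −83a − 51b = 84.7;  Hole 9−Hole 7: −46a + 34b = −37.7.
Solving gives a = −0.18520, b = −1.35938.
Then c = 189 − a·139 − b·311 = 637.51.
At (146, 391): z_contact = −27.0 − 531.5 + 637.51 = 79.0 m.
Depth below ground = 105 − 79.0 = 26 m.

26 m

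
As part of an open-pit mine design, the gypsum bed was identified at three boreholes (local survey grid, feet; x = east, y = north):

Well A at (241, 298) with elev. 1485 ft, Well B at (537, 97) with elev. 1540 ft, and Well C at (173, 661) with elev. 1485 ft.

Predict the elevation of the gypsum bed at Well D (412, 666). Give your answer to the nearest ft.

Two edge vectors: Well A→Well B = (296, -201, 55), Well A→Well C = (-68, 363, 0).
Normal n = (Well A→Well B) × (Well A→Well C) = (-19965, -3740, 93780).
So ∂z/∂x = −n_x/n_z = 0.21289 and ∂z/∂y = −n_y/n_z = 0.03988.
Intercept c from Well A: 1485 − 51.31 − 11.88 = 1421.81.
At (412, 666): z = 87.7 + 26.6 + 1421.81 = 1536.1 ft.

1536 ft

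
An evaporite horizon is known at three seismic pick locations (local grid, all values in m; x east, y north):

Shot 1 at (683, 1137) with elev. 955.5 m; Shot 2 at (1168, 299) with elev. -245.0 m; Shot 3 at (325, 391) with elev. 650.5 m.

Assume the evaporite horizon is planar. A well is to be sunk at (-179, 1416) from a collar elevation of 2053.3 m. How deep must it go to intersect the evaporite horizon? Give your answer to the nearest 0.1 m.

20.7 m

Two edge vectors: Shot 1→Shot 2 = (485, -838, -1200.5), Shot 1→Shot 3 = (-358, -746, -305).
Normal n = (Shot 1→Shot 2) × (Shot 1→Shot 3) = (-639983, 577704, -661814).
So ∂z/∂x = −n_x/n_z = −0.967013 and ∂z/∂y = −n_y/n_z = 0.872910.
Intercept c from Shot 1: 955.5 + 660.47 − 992.50 = 623.47.
At (-179, 1416): z_contact = 173.10 + 1236.04 + 623.47 = 2032.61 m.
Depth below ground = 2053.3 − 2032.61 = 20.7 m.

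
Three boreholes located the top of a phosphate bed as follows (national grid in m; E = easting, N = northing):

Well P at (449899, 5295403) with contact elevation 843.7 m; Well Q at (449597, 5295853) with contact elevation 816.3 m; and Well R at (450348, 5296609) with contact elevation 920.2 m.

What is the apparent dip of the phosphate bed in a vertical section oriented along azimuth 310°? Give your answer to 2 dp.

Two edge vectors: Well P→Well Q = (-302, 450, -27.4), Well P→Well R = (449, 1206, 76.5).
Normal n = (Well P→Well Q) × (Well P→Well R) = (67469.4, 10800.4, -566262).
So ∂z/∂E = −n_x/n_z = 0.11915 and ∂z/∂N = −n_y/n_z = 0.01907.
Unit vector along 310° is (sin 310°, cos 310°) = (-0.7660, 0.6428).
Slope in that direction = a·(-0.7660) + b·(0.6428) = −0.07901.
Apparent dip = arctan|0.07901| = 4.52° (true dip is 6.9°, so apparent ≤ true as expected).

4.52°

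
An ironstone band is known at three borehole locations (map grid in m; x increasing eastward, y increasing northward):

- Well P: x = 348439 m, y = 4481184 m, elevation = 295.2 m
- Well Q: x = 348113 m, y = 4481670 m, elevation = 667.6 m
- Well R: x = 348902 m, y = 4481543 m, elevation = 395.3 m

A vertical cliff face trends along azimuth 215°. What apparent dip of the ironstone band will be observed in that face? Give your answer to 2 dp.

19.21°

Let the plane be z = a·x + b·y + c.
Well Q−Well P: −326a + 486b = 372.4;  Well R−Well P: 463a + 359b = 100.1.
Solving gives a = −0.24863, b = 0.59948.
Unit vector along 215° is (sin 215°, cos 215°) = (-0.5736, -0.8192).
Slope in that direction = a·(-0.5736) + b·(-0.8192) = −0.34846.
Apparent dip = arctan|0.34846| = 19.21° (true dip is 33.0°, so apparent ≤ true as expected).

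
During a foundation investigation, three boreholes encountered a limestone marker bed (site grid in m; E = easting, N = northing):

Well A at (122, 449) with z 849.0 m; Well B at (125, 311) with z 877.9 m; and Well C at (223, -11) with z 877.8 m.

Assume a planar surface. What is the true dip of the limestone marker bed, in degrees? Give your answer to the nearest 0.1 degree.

Two edge vectors: Well A→Well B = (3, -138, 28.9), Well A→Well C = (101, -460, 28.8).
Normal n = (Well A→Well B) × (Well A→Well C) = (9319.6, 2832.5, 12558).
So ∂z/∂E = −n_x/n_z = −0.74212 and ∂z/∂N = −n_y/n_z = −0.22555.
Gradient magnitude |∇z| = √(a² + b²) = √(0.55075 + 0.05087) = 0.77564.
True dip = arctan(0.77564) = 37.8°, dipping toward ENE (azimuth ≈ 073°).

37.8°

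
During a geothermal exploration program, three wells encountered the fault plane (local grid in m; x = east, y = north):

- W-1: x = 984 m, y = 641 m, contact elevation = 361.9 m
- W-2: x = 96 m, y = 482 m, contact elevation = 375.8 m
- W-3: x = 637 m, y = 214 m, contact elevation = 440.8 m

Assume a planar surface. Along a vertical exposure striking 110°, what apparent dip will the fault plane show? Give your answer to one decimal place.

Let the plane be z = a·x + b·y + c.
W-2−W-1: −888a − 159b = 13.9;  W-3−W-1: −347a − 427b = 78.9.
Solving gives a = 0.02040, b = −0.20136.
Unit vector along 110° is (sin 110°, cos 110°) = (0.9397, -0.3420).
Slope in that direction = a·(0.9397) + b·(-0.3420) = 0.08804.
Apparent dip = arctan|0.08804| = 5.0° (true dip is 11.4°, so apparent ≤ true as expected).

5.0°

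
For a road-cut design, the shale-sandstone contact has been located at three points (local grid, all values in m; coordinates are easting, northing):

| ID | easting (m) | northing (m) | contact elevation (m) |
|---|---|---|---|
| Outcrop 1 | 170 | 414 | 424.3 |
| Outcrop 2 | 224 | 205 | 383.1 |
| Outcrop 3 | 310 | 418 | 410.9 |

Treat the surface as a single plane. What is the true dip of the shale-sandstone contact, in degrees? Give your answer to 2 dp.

Two edge vectors: Outcrop 1→Outcrop 2 = (54, -209, -41.2), Outcrop 1→Outcrop 3 = (140, 4, -13.4).
Normal n = (Outcrop 1→Outcrop 2) × (Outcrop 1→Outcrop 3) = (2965.4, -5044.4, 29476).
So ∂z/∂easting = −n_x/n_z = −0.10060 and ∂z/∂northing = −n_y/n_z = 0.17114.
Gradient magnitude |∇z| = √(a² + b²) = √(0.01012 + 0.02929) = 0.19852.
True dip = arctan(0.19852) = 11.23°, dipping toward SSE (azimuth ≈ 150°).

11.23°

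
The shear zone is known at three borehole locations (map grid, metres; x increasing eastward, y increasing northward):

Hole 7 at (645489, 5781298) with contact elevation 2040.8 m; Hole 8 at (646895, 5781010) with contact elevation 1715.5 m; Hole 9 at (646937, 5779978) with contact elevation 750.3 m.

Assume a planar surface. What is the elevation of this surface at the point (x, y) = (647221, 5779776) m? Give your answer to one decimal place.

550.3 m

Let the plane be z = a·x + b·y + c.
Hole 8−Hole 7: 1406a − 288b = −325.3;  Hole 9−Hole 7: 1448a − 1320b = −1290.5.
Solving gives a = −0.040122427, b = 0.933638428.
Then c = 2040.8 − a·645489 − b·5781298 = −5369702.59.
At (647221, 5779776): z = −25968.1 + 5396221.0 − 5369702.59 = 550.3 m.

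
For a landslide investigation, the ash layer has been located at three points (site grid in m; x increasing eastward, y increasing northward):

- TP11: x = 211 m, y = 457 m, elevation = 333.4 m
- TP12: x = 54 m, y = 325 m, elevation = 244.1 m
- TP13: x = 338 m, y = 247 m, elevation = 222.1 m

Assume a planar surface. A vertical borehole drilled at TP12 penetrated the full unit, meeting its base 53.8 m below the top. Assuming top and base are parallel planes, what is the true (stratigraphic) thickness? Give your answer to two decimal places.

Two edge vectors: TP11→TP12 = (-157, -132, -89.3), TP11→TP13 = (127, -210, -111.3).
Normal n = (TP11→TP12) × (TP11→TP13) = (-4061.4, -28815.2, 49734).
So ∂z/∂x = −n_x/n_z = 0.08166 and ∂z/∂y = −n_y/n_z = 0.57939.
|∇z| = √(a²+b²) = 0.58511, so dip δ = arctan(0.58511) = 30.33°.
True thickness = vertical thickness × cos δ = 53.8 × cos 30.33° = 46.44 m.

46.44 m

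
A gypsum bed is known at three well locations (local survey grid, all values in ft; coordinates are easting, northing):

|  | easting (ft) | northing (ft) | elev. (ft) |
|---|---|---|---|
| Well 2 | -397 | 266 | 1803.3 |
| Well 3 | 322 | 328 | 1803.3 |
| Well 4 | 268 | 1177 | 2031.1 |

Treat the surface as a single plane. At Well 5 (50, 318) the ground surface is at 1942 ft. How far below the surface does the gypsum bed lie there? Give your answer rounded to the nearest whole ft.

Two edge vectors: Well 2→Well 3 = (719, 62, 0), Well 2→Well 4 = (665, 911, 227.8).
Normal n = (Well 2→Well 3) × (Well 2→Well 4) = (14123.6, -163788.2, 613779).
So ∂z/∂easting = −n_x/n_z = −0.02301 and ∂z/∂northing = −n_y/n_z = 0.26685.
Intercept c from Well 2: 1803.3 − 9.14 − 70.98 = 1723.18.
At (50, 318): z_contact = −1.2 + 84.9 + 1723.18 = 1806.9 ft.
Depth below ground = 1942 − 1806.9 = 135 ft.

135 ft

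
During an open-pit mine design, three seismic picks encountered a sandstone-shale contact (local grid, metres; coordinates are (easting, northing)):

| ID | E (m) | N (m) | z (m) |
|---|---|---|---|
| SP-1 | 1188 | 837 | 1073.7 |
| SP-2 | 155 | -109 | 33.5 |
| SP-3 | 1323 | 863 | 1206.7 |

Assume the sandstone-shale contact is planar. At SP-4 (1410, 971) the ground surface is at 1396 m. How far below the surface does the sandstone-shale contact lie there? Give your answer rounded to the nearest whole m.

101 m

Let the plane be z = a·E + b·N + c.
SP-2−SP-1: −1033a − 946b = −1040.2;  SP-3−SP-1: 135a + 26b = 133.
Solving gives a = 0.97938, b = 0.03012.
Then c = 1073.7 − a·1188 − b·837 = −115.02.
At (1410, 971): z_contact = 1380.9 + 29.2 − 115.02 = 1295.2 m.
Depth below ground = 1396 − 1295.2 = 101 m.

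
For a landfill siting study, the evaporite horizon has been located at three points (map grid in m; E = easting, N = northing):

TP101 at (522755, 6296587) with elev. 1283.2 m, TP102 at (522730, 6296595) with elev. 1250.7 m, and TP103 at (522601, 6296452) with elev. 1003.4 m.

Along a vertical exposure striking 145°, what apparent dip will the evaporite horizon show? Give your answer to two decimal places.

Two edge vectors: TP101→TP102 = (-25, 8, -32.5), TP101→TP103 = (-154, -135, -279.8).
Normal n = (TP101→TP102) × (TP101→TP103) = (-6625.9, -1990, 4607).
So ∂z/∂E = −n_x/n_z = 1.43822 and ∂z/∂N = −n_y/n_z = 0.43195.
Unit vector along 145° is (sin 145°, cos 145°) = (0.5736, -0.8192).
Slope in that direction = a·(0.5736) + b·(-0.8192) = 0.47110.
Apparent dip = arctan|0.47110| = 25.23° (true dip is 56.3°, so apparent ≤ true as expected).

25.23°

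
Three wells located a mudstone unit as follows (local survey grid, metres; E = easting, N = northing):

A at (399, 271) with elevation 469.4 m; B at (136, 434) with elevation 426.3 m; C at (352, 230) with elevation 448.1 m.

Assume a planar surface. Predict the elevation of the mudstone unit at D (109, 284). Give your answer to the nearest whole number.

390 m

Let the plane be z = a·E + b·N + c.
B−A: −263a + 163b = −43.1;  C−A: −47a − 41b = −21.3.
Solving gives a = 0.28405, b = 0.19390.
Then c = 469.4 − a·399 − b·271 = 303.52.
At (109, 284): z = 31.0 + 55.1 + 303.52 = 389.5 m.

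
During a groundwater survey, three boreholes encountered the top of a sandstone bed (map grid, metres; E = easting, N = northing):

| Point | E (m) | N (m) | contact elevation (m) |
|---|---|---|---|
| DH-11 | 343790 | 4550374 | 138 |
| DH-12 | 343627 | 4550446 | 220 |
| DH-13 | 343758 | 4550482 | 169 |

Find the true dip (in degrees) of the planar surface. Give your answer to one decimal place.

Two edge vectors: DH-11→DH-12 = (-163, 72, 82), DH-11→DH-13 = (-32, 108, 31).
Normal n = (DH-11→DH-12) × (DH-11→DH-13) = (-6624, 2429, -15300).
So ∂z/∂E = −n_x/n_z = −0.43294 and ∂z/∂N = −n_y/n_z = 0.15876.
Gradient magnitude |∇z| = √(a² + b²) = √(0.18744 + 0.02520) = 0.46113.
True dip = arctan(0.46113) = 24.8°, dipping toward ESE (azimuth ≈ 110°).

24.8°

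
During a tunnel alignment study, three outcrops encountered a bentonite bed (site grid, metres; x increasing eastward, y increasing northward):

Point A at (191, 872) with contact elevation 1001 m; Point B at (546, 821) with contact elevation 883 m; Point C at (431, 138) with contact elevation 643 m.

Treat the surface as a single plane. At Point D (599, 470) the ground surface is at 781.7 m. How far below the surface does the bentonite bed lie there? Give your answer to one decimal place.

52.9 m

Let the plane be z = a·x + b·y + c.
Point B−Point A: 355a − 51b = −118;  Point C−Point A: 240a − 734b = −358.
Solving gives a = −0.27525, b = 0.39774.
Then c = 1001 − a·191 − b·872 = 706.75.
At (599, 470): z_contact = −164.88 + 186.94 + 706.75 = 728.81 m.
Depth below ground = 781.7 − 728.81 = 52.9 m.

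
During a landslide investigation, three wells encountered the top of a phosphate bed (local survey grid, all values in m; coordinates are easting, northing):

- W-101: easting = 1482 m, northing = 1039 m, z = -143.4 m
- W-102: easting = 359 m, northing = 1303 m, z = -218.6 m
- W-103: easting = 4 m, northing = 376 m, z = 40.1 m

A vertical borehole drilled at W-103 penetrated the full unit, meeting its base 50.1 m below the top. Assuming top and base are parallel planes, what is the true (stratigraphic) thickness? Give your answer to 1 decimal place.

Let the plane be z = a·easting + b·northing + c.
W-102−W-101: −1123a + 264b = −75.2;  W-103−W-101: −1478a − 663b = 183.5.
Solving gives a = 0.00125, b = −0.27955.
|∇z| = √(a²+b²) = 0.27955, so dip δ = arctan(0.27955) = 15.62°.
True thickness = vertical thickness × cos δ = 50.1 × cos 15.62° = 48.3 m.

48.3 m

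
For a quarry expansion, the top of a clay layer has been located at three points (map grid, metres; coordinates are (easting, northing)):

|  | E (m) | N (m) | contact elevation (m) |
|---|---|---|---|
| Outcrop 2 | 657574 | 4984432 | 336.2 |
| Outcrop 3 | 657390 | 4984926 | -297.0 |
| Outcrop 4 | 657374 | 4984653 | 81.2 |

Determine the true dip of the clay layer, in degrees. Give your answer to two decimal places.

54.31°

Two edge vectors: Outcrop 2→Outcrop 3 = (-184, 494, -633.2), Outcrop 2→Outcrop 4 = (-200, 221, -255).
Normal n = (Outcrop 2→Outcrop 3) × (Outcrop 2→Outcrop 4) = (13967.2, 79720, 58136).
So ∂z/∂E = −n_x/n_z = −0.24025 and ∂z/∂N = −n_y/n_z = −1.37127.
Gradient magnitude |∇z| = √(a² + b²) = √(0.05772 + 1.88037) = 1.39215.
True dip = arctan(1.39215) = 54.31°, dipping toward N (azimuth ≈ 010°).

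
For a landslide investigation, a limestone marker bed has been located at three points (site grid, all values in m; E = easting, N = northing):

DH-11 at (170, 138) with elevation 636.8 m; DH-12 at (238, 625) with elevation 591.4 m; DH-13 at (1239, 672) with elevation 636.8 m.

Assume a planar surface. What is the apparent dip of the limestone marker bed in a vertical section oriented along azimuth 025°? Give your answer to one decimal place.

Two edge vectors: DH-11→DH-12 = (68, 487, -45.4), DH-11→DH-13 = (1069, 534, 0).
Normal n = (DH-11→DH-12) × (DH-11→DH-13) = (24243.6, -48532.6, -484291).
So ∂z/∂E = −n_x/n_z = 0.05006 and ∂z/∂N = −n_y/n_z = −0.10021.
Unit vector along 025° is (sin 25°, cos 25°) = (0.4226, 0.9063).
Slope in that direction = a·(0.4226) + b·(0.9063) = −0.06967.
Apparent dip = arctan|0.06967| = 4.0° (true dip is 6.4°, so apparent ≤ true as expected).

4.0°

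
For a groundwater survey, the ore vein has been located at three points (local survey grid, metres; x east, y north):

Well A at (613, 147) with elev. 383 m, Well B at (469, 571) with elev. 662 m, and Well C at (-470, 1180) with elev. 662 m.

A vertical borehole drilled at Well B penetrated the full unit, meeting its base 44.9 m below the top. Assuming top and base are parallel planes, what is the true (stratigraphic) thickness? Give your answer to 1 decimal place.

Let the plane be z = a·x + b·y + c.
Well B−Well A: −144a + 424b = 279;  Well C−Well A: −1083a + 1033b = 279.
Solving gives a = 0.54732, b = 0.84390.
|∇z| = √(a²+b²) = 1.00585, so dip δ = arctan(1.00585) = 45.17°.
True thickness = vertical thickness × cos δ = 44.9 × cos 45.17° = 31.7 m.

31.7 m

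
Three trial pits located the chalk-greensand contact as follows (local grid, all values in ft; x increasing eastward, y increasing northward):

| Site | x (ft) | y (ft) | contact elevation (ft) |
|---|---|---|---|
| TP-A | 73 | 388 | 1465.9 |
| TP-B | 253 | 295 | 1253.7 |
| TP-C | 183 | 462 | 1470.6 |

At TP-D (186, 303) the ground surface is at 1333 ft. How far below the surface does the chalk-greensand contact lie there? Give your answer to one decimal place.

Two edge vectors: TP-A→TP-B = (180, -93, -212.2), TP-A→TP-C = (110, 74, 4.7).
Normal n = (TP-A→TP-B) × (TP-A→TP-C) = (15265.7, -24188, 23550).
So ∂z/∂x = −n_x/n_z = −0.64823 and ∂z/∂y = −n_y/n_z = 1.02709.
Intercept c from TP-A: 1465.9 + 47.32 − 398.51 = 1114.71.
At (186, 303): z_contact = −120.57 + 311.21 + 1114.71 = 1305.35 ft.
Depth below ground = 1333 − 1305.35 = 27.7 ft.

27.7 ft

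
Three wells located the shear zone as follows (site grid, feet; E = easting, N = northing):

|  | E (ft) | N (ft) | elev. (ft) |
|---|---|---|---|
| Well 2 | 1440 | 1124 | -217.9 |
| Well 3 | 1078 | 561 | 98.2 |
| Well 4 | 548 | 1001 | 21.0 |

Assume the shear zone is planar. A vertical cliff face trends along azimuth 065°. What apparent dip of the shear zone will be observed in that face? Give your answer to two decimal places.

Two edge vectors: Well 2→Well 3 = (-362, -563, 316.1), Well 2→Well 4 = (-892, -123, 238.9).
Normal n = (Well 2→Well 3) × (Well 2→Well 4) = (-95620.4, -195479.4, -457670).
So ∂z/∂E = −n_x/n_z = −0.20893 and ∂z/∂N = −n_y/n_z = −0.42712.
Unit vector along 065° is (sin 65°, cos 65°) = (0.9063, 0.4226).
Slope in that direction = a·(0.9063) + b·(0.4226) = −0.36986.
Apparent dip = arctan|0.36986| = 20.30° (true dip is 25.4°, so apparent ≤ true as expected).

20.30°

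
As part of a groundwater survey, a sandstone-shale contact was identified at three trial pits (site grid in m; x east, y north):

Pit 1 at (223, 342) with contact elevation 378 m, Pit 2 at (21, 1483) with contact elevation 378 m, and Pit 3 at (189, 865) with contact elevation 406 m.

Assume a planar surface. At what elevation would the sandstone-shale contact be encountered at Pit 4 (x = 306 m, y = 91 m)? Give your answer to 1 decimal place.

Let the plane be z = a·x + b·y + c.
Pit 2−Pit 1: −202a + 1141b = 0;  Pit 3−Pit 1: −34a + 523b = 28.
Solving gives a = 0.477891, b = 0.084605.
Then c = 378 − a·223 − b·342 = 242.50.
At (306, 91): z = 146.2 + 7.7 + 242.50 = 396.4 m.

396.4 m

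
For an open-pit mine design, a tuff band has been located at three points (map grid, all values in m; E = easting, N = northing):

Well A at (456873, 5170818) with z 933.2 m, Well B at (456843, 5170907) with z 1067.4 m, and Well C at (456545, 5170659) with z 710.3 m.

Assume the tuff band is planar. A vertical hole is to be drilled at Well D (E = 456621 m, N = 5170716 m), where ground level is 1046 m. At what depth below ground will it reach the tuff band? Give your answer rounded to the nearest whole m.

254 m

Let the plane be z = a·E + b·N + c.
Well B−Well A: −30a + 89b = 134.2;  Well C−Well A: −328a − 159b = −222.9.
Solving gives a = −0.04415818, b = 1.49298039.
Then c = 933.2 − a·456873 − b·5170818 = −7698821.99.
At (456621, 5170716): z_contact = −20163.6 + 7719777.6 − 7698821.99 = 792.0 m.
Depth below ground = 1046 − 792.0 = 254 m.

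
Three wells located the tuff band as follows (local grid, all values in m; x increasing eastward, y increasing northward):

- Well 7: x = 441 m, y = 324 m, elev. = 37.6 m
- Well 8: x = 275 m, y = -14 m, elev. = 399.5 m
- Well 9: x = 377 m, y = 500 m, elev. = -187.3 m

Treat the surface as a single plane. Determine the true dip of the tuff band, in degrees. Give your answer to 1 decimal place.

Let the plane be z = a·x + b·y + c.
Well 8−Well 7: −166a − 338b = 361.9;  Well 9−Well 7: −64a + 176b = −224.9.
Solving gives a = 0.24233, b = −1.18972.
Gradient magnitude |∇z| = √(a² + b²) = √(0.05872 + 1.41544) = 1.21415.
True dip = arctan(1.21415) = 50.5°, dipping toward NNW (azimuth ≈ 348°).

50.5°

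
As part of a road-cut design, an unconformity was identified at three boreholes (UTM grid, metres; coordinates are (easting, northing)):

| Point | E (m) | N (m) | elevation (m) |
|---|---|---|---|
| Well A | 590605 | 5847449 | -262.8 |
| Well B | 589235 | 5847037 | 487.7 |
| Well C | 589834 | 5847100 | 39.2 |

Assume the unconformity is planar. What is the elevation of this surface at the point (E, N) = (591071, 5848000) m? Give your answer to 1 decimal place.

Let the plane be z = a·E + b·N + c.
Well B−Well A: −1370a − 412b = 750.5;  Well C−Well A: −771a − 349b = 302.
Solving gives a = −0.856818380, b = 1.027527138.
Then c = -262.8 − a·590605 − b·5847449 = −5502634.11.
At (591071, 5848000): z = −506440.5 + 6008978.7 − 5502634.11 = -95.9 m.

-95.9 m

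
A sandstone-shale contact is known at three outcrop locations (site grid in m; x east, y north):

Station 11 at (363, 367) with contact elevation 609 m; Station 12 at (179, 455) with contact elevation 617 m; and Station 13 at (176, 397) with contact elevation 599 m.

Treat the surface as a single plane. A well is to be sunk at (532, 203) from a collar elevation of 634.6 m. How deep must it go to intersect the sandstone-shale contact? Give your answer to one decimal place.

Two edge vectors: Station 11→Station 12 = (-184, 88, 8), Station 11→Station 13 = (-187, 30, -10).
Normal n = (Station 11→Station 12) × (Station 11→Station 13) = (-1120, -3336, 10936).
So ∂z/∂x = −n_x/n_z = 0.10241 and ∂z/∂y = −n_y/n_z = 0.30505.
Intercept c from Station 11: 609 − 37.18 − 111.95 = 459.87.
At (532, 203): z_contact = 54.48 + 61.92 + 459.87 = 576.28 m.
Depth below ground = 634.6 − 576.28 = 58.3 m.

58.3 m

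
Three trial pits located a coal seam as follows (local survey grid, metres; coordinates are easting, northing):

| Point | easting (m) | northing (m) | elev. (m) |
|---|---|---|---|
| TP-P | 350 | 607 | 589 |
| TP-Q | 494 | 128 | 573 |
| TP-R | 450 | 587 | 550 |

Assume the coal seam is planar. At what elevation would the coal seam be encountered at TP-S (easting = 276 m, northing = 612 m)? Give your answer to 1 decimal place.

618.7 m

Two edge vectors: TP-P→TP-Q = (144, -479, -16), TP-P→TP-R = (100, -20, -39).
Normal n = (TP-P→TP-Q) × (TP-P→TP-R) = (18361, 4016, 45020).
So ∂z/∂easting = −n_x/n_z = −0.40784 and ∂z/∂northing = −n_y/n_z = −0.08920.
Intercept c from TP-P: 589 + 142.74 + 54.15 = 785.89.
At (276, 612): z = −112.6 − 54.6 + 785.89 = 618.7 m.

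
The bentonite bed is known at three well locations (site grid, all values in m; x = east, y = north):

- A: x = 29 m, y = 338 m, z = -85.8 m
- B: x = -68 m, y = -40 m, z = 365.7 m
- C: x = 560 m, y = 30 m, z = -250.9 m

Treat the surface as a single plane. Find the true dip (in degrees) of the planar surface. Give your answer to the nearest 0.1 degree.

Two edge vectors: A→B = (-97, -378, 451.5), A→C = (531, -308, -165.1).
Normal n = (A→B) × (A→C) = (201469.8, 223731.8, 230594).
So ∂z/∂x = −n_x/n_z = −0.87370 and ∂z/∂y = −n_y/n_z = −0.97024.
Gradient magnitude |∇z| = √(a² + b²) = √(0.76335 + 0.94137) = 1.30565.
True dip = arctan(1.30565) = 52.6°, dipping toward NE (azimuth ≈ 042°).

52.6°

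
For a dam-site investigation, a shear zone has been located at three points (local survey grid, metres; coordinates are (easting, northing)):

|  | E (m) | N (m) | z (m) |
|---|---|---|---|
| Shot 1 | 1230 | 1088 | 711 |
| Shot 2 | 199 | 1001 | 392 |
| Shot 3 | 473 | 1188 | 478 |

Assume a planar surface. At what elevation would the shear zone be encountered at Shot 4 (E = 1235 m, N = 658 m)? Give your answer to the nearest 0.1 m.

709.3 m

Let the plane be z = a·E + b·N + c.
Shot 2−Shot 1: −1031a − 87b = −319;  Shot 3−Shot 1: −757a + 100b = −233.
Solving gives a = 0.308779, b = 0.007457.
Then c = 711 − a·1230 − b·1088 = 323.09.
At (1235, 658): z = 381.3 + 4.9 + 323.09 = 709.3 m.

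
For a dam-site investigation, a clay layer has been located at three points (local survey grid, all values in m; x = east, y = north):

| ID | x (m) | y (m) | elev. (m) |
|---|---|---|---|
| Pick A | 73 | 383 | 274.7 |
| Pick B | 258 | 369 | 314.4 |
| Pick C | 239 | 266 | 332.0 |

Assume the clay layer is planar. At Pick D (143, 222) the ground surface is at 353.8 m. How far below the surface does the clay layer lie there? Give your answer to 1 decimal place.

31.8 m

Two edge vectors: Pick A→Pick B = (185, -14, 39.7), Pick A→Pick C = (166, -117, 57.3).
Normal n = (Pick A→Pick B) × (Pick A→Pick C) = (3842.7, -4010.3, -19321).
So ∂z/∂x = −n_x/n_z = 0.19889 and ∂z/∂y = −n_y/n_z = −0.20756.
Intercept c from Pick A: 274.7 − 14.52 + 79.50 = 339.68.
At (143, 222): z_contact = 28.44 − 46.08 + 339.68 = 322.04 m.
Depth below ground = 353.8 − 322.04 = 31.8 m.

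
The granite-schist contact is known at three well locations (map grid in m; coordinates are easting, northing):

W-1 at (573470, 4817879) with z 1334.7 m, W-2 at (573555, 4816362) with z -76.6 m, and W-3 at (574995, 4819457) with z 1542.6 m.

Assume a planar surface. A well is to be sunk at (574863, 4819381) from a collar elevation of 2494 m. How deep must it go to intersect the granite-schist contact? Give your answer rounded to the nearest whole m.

916 m

Two edge vectors: W-1→W-2 = (85, -1517, -1411.3), W-1→W-3 = (1525, 1578, 207.9).
Normal n = (W-1→W-2) × (W-1→W-3) = (1911647.1, -2169904, 2447555).
So ∂z/∂easting = −n_x/n_z = −0.78104357 and ∂z/∂northing = −n_y/n_z = 0.88655985.
Intercept c from W-1: 1334.7 + 447905.06 − 4271338.10 = −3822098.34.
At (574863, 4819381): z_contact = −448993.1 + 4272669.7 − 3822098.34 = 1578.3 m.
Depth below ground = 2494 − 1578.3 = 916 m.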